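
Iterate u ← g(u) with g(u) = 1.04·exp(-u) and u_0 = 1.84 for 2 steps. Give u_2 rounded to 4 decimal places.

u_1 = g(1.840000) = 0.165170
u_2 = g(0.165170) = 0.881659

0.8817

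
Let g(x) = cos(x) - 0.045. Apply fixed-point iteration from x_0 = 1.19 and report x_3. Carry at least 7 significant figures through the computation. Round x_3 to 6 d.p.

x_1 = g(1.190000) = 0.326660
x_2 = g(0.326660) = 0.902119
x_3 = g(0.902119) = 0.574948

0.574948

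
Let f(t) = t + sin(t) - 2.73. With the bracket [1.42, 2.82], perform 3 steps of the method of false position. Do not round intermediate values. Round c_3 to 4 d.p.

False-position update: c = (a·f(b) − b·f(a))/(f(b) − f(a)); replace the endpoint whose sign matches f(c).
f(1.420000) = -0.321348, f(2.820000) = 0.406078
step 1: c = 2.038465, f(c) = 0.201087 > 0 → new bracket [1.420000, 2.038465]
step 2: c = 1.800416, f(c) = 0.044169 > 0 → new bracket [1.420000, 1.800416]
step 3: c = 1.754447, f(c) = 0.007630 > 0 → new bracket [1.420000, 1.754447]

1.7544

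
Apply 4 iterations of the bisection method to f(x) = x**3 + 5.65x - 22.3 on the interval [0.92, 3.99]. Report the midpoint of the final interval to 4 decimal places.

2.1672

f(0.920000) = -16.323312, f(3.990000) = 63.764699 (opposite signs)
step 1: m = 2.455000, f(m) = 6.367096 > 0 → root in [0.920000, 2.455000]
step 2: m = 1.687500, f(m) = -7.960205 < 0 → root in [1.687500, 2.455000]
step 3: m = 2.071250, f(m) = -1.711616 < 0 → root in [2.071250, 2.455000]
step 4: m = 2.263125, f(m) = 2.077782 > 0 → root in [2.071250, 2.263125]
Midpoint of [2.071250, 2.263125] = 2.167187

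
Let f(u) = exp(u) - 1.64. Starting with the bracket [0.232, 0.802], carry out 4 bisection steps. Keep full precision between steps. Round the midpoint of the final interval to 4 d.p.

f(0.232000) = -0.378880, f(0.802000) = 0.589996 (opposite signs)
step 1: m = 0.517000, f(m) = 0.036989 > 0 → root in [0.232000, 0.517000]
step 2: m = 0.374500, f(m) = -0.185736 < 0 → root in [0.374500, 0.517000]
step 3: m = 0.445750, f(m) = -0.078339 < 0 → root in [0.445750, 0.517000]
step 4: m = 0.481375, f(m) = -0.021702 < 0 → root in [0.481375, 0.517000]
Midpoint of [0.481375, 0.517000] = 0.499188

0.4992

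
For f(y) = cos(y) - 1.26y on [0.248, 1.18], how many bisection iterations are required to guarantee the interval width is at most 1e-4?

Initial width b − a = 1.18 − 0.248 = 0.932000.
After n steps the width is (b−a)/2^n; need (b−a)/2^n ≤ 1e-4.
So n ≥ log₂(0.932000/1e-4) = log₂(9320.0000) ≈ 13.1861.
Hence n = 14.

14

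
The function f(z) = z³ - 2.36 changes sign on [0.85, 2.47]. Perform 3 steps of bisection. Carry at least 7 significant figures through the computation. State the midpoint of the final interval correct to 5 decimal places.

1.35625

f(0.850000) = -1.745875, f(2.470000) = 12.709223 (opposite signs)
step 1: m = 1.660000, f(m) = 2.214296 > 0 → root in [0.850000, 1.660000]
step 2: m = 1.255000, f(m) = -0.383344 < 0 → root in [1.255000, 1.660000]
step 3: m = 1.457500, f(m) = 0.736176 > 0 → root in [1.255000, 1.457500]
Midpoint of [1.255000, 1.457500] = 1.356250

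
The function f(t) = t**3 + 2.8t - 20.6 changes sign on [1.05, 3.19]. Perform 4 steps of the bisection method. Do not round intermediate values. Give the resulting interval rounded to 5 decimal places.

[2.38750, 2.52125]

f(1.050000) = -16.502375, f(3.190000) = 20.793759 (opposite signs)
step 1: m = 2.120000, f(m) = -5.135872 < 0 → root in [2.120000, 3.190000]
step 2: m = 2.655000, f(m) = 5.549161 > 0 → root in [2.120000, 2.655000]
step 3: m = 2.387500, f(m) = -0.305877 < 0 → root in [2.387500, 2.655000]
step 4: m = 2.521250, f(m) = 2.486334 > 0 → root in [2.387500, 2.521250]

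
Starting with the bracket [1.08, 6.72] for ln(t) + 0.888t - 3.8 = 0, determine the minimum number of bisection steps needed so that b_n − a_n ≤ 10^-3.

13

Initial width b − a = 6.72 − 1.08 = 5.640000.
After n steps the width is (b−a)/2^n; need (b−a)/2^n ≤ 10^-3.
So n ≥ log₂(5.640000/10^-3) = log₂(5640.0000) ≈ 12.4615.
Hence n = 13.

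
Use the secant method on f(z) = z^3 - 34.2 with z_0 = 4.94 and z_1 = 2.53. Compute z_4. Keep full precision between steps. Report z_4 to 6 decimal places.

3.237913

f(z_0) = 86.353784, f(z_1) = -18.005723
z_2 = 2.530000 - (-18.005723)·(2.530000 - 4.940000)/(-18.005723 - (86.353784)) = 2.945811; f(z_2) = -8.636844
z_3 = 2.945811 - (-8.636844)·(2.945811 - 2.530000)/(-8.636844 - (-18.005723)) = 3.329132; f(z_3) = 2.697168
z_4 = 3.329132 - (2.697168)·(3.329132 - 2.945811)/(2.697168 - (-8.636844)) = 3.237913; f(z_4) = -0.253474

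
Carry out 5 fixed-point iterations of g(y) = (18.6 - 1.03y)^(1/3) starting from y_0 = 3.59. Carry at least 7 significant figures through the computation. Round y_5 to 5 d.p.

y_1 = g(3.590000) = 2.460846
y_2 = g(2.460846) = 2.523267
y_3 = g(2.523267) = 2.519896
y_4 = g(2.519896) = 2.520079
y_5 = g(2.520079) = 2.520069

2.52007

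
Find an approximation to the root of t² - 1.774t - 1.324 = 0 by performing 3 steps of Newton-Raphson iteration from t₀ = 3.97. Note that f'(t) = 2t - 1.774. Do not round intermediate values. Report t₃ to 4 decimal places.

t_0 = 3.970000: f = 7.394120, f' = 6.166000 → t_1 = 3.970000 - (7.394120)/(6.166000) = 2.770824
t_1 = 2.770824: f = 1.438023, f' = 3.767648 → t_2 = 2.770824 - (1.438023)/(3.767648) = 2.389147
t_2 = 2.389147: f = 0.145677, f' = 3.004294 → t_3 = 2.389147 - (0.145677)/(3.004294) = 2.340658

2.3407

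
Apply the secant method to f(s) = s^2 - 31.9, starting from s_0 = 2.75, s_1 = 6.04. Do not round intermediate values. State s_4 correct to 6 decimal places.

Secant update: s_(k+1) = s_k − f(s_k)·(s_k − s_(k-1))/(f(s_k) − f(s_(k-1))).
f(s_0) = -24.337500, f(s_1) = 4.581600
s_2 = 6.040000 - (4.581600)·(6.040000 - 2.750000)/(4.581600 - (-24.337500)) = 5.518771; f(s_2) = -1.443163
s_3 = 5.518771 - (-1.443163)·(5.518771 - 6.040000)/(-1.443163 - (4.581600)) = 5.643626; f(s_3) = -0.049489
s_4 = 5.643626 - (-0.049489)·(5.643626 - 5.518771)/(-0.049489 - (-1.443163)) = 5.648059; f(s_4) = 0.000573

5.648059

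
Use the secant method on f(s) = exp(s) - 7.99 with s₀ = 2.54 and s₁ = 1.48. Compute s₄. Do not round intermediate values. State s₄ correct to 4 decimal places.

Secant update: s_(k+1) = s_k − f(s_k)·(s_k − s_(k-1))/(f(s_k) − f(s_(k-1))).
f(s_0) = 4.689671, f(s_1) = -3.597054
s_2 = 1.480000 - (-3.597054)·(1.480000 - 2.540000)/(-3.597054 - (4.689671)) = 1.940119; f(s_2) = -1.030423
s_3 = 1.940119 - (-1.030423)·(1.940119 - 1.480000)/(-1.030423 - (-3.597054)) = 2.124842; f(s_3) = 0.381575
s_4 = 2.124842 - (0.381575)·(2.124842 - 1.940119)/(0.381575 - (-1.030423)) = 2.074923; f(s_4) = -0.026068

2.0749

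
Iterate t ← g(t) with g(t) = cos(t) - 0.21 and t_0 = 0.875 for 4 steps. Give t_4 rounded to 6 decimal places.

0.639491

t_1 = g(0.875000) = 0.430997
t_2 = g(0.430997) = 0.698550
t_3 = g(0.698550) = 0.555776
t_4 = g(0.555776) = 0.639491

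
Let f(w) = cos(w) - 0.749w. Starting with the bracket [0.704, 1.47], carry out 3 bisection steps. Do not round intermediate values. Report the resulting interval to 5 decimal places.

[0.79975, 0.89550]

f(0.704000) = 0.234963, f(1.470000) = -1.000404 (opposite signs)
step 1: m = 1.087000, f(m) = -0.349020 < 0 → root in [0.704000, 1.087000]
step 2: m = 0.895500, f(m) = -0.045601 < 0 → root in [0.704000, 0.895500]
step 3: m = 0.799750, f(m) = 0.097873 > 0 → root in [0.799750, 0.895500]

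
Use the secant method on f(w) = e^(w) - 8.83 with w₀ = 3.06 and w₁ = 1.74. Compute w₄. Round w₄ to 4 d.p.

f(w_0) = 12.497557, f(w_1) = -3.132657
w_2 = 1.740000 - (-3.132657)·(1.740000 - 3.060000)/(-3.132657 - (12.497557)) = 2.004559; f(w_2) = -1.407184
w_3 = 2.004559 - (-1.407184)·(2.004559 - 1.740000)/(-1.407184 - (-3.132657)) = 2.220315; f(w_3) = 0.380235
w_4 = 2.220315 - (0.380235)·(2.220315 - 2.004559)/(0.380235 - (-1.407184)) = 2.174418; f(w_4) = -0.032939

2.1744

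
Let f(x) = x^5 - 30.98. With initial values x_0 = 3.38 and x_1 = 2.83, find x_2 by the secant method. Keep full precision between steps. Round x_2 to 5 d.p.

f(x_0) = 410.167174, f(x_1) = 150.543216
x_2 = 2.830000 - (150.543216)·(2.830000 - 3.380000)/(150.543216 - (410.167174)) = 2.511082; f(x_2) = 68.859966

2.51108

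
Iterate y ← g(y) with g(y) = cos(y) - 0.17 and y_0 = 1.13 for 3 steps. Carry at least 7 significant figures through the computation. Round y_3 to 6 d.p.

0.528682

y_1 = g(1.130000) = 0.256660
y_2 = g(0.256660) = 0.797243
y_3 = g(0.797243) = 0.528682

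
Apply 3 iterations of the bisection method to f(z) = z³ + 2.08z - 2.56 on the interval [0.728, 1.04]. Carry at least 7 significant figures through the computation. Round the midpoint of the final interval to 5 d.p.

0.90350

f(0.728000) = -0.659932, f(1.040000) = 0.728064 (opposite signs)
step 1: m = 0.884000, f(m) = -0.030473 < 0 → root in [0.884000, 1.040000]
step 2: m = 0.962000, f(m) = 0.331237 > 0 → root in [0.884000, 0.962000]
step 3: m = 0.923000, f(m) = 0.146170 > 0 → root in [0.884000, 0.923000]
Midpoint of [0.884000, 0.923000] = 0.903500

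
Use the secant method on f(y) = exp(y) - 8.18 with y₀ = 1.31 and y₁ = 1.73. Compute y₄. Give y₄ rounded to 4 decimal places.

2.0987

f(y_0) = -4.473826, f(y_1) = -2.539346
y_2 = 1.730000 - (-2.539346)·(1.730000 - 1.310000)/(-2.539346 - (-4.473826)) = 2.281324; f(y_2) = 1.609633
y_3 = 2.281324 - (1.609633)·(2.281324 - 1.730000)/(1.609633 - (-2.539346)) = 2.067433; f(y_3) = -0.275494
y_4 = 2.067433 - (-0.275494)·(2.067433 - 2.281324)/(-0.275494 - (1.609633)) = 2.098691; f(y_4) = -0.024511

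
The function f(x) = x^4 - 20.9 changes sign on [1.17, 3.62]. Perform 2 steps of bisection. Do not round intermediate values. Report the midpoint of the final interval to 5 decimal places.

f(1.170000) = -19.026113, f(3.620000) = 150.825299 (opposite signs)
step 1: m = 2.395000, f(m) = 12.001983 > 0 → root in [1.170000, 2.395000]
step 2: m = 1.782500, f(m) = -10.804725 < 0 → root in [1.782500, 2.395000]
Midpoint of [1.782500, 2.395000] = 2.088750

2.08875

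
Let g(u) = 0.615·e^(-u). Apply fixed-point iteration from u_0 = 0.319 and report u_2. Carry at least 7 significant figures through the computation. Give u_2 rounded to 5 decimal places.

0.39331

u_1 = g(0.319000) = 0.447028
u_2 = g(0.447028) = 0.393308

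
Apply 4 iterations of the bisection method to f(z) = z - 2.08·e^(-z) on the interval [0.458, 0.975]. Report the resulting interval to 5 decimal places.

f(0.458000) = -0.857699, f(0.975000) = 0.190440 (opposite signs)
step 1: m = 0.716500, f(m) = -0.299494 < 0 → root in [0.716500, 0.975000]
step 2: m = 0.845750, f(m) = -0.047059 < 0 → root in [0.845750, 0.975000]
step 3: m = 0.910375, f(m) = 0.073439 > 0 → root in [0.845750, 0.910375]
step 4: m = 0.878062, f(m) = 0.013641 > 0 → root in [0.845750, 0.878062]

[0.84575, 0.87806]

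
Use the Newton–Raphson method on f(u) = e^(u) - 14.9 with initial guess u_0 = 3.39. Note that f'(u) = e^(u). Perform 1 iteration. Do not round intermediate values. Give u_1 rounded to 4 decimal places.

Newton update: u ← u − f(u)/f'(u).
u_0 = 3.390000: f = 14.765952, f' = 29.665952 → u_1 = 3.390000 - (14.765952)/(29.665952) = 2.892259

2.8923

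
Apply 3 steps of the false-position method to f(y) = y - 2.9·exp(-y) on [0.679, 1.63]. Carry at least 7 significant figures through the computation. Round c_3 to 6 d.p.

1.033060

f(0.679000) = -0.791659, f(1.630000) = 1.061804
step 1: c = 1.085195, f(c) = 0.105471 > 0 → new bracket [0.679000, 1.085195]
step 2: c = 1.037441, f(c) = 0.009796 > 0 → new bracket [0.679000, 1.037441]
step 3: c = 1.033060, f(c) = 0.000903 > 0 → new bracket [0.679000, 1.033060]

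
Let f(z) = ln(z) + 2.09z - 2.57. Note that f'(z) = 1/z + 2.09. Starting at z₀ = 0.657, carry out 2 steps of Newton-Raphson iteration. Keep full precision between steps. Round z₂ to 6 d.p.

Newton update: z ← z − f(z)/f'(z).
z_0 = 0.657000: f = -1.616941, f' = 3.612070 → z_1 = 0.657000 - (-1.616941)/(3.612070) = 1.104649
z_1 = 1.104649: f = -0.161755, f' = 2.995265 → z_2 = 1.104649 - (-0.161755)/(2.995265) = 1.158653

1.158653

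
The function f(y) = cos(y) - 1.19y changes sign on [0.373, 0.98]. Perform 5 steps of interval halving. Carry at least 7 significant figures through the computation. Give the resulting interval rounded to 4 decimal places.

f(0.373000) = 0.487368, f(0.980000) = -0.609177 (opposite signs)
step 1: m = 0.676500, f(m) = -0.025266 < 0 → root in [0.373000, 0.676500]
step 2: m = 0.524750, f(m) = 0.240997 > 0 → root in [0.524750, 0.676500]
step 3: m = 0.600625, f(m) = 0.110239 > 0 → root in [0.600625, 0.676500]
step 4: m = 0.638562, f(m) = 0.043064 > 0 → root in [0.638562, 0.676500]
step 5: m = 0.657531, f(m) = 0.009041 > 0 → root in [0.657531, 0.676500]

[0.6575, 0.6765]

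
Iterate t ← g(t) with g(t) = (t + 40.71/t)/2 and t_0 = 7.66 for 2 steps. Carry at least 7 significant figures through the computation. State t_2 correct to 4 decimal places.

t_1 = g(7.660000) = 6.487311
t_2 = g(6.487311) = 6.381319

6.3813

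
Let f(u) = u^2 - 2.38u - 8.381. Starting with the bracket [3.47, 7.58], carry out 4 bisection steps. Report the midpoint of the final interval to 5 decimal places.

f(3.470000) = -4.598700, f(7.580000) = 31.035000 (opposite signs)
step 1: m = 5.525000, f(m) = 8.995125 > 0 → root in [3.470000, 5.525000]
step 2: m = 4.497500, f(m) = 1.142456 > 0 → root in [3.470000, 4.497500]
step 3: m = 3.983750, f(m) = -1.992061 < 0 → root in [3.983750, 4.497500]
step 4: m = 4.240625, f(m) = -0.490787 < 0 → root in [4.240625, 4.497500]
Midpoint of [4.240625, 4.497500] = 4.369063

4.36906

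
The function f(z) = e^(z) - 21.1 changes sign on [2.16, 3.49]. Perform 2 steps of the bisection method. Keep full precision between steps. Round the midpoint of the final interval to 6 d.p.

2.991250

f(2.160000) = -12.428862, f(3.490000) = 11.685948 (opposite signs)
step 1: m = 2.825000, f(m) = -4.239055 < 0 → root in [2.825000, 3.490000]
step 2: m = 3.157500, f(m) = 2.411743 > 0 → root in [2.825000, 3.157500]
Midpoint of [2.825000, 3.157500] = 2.991250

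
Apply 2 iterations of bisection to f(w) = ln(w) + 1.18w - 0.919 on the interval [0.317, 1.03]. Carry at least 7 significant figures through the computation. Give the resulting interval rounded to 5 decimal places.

f(0.317000) = -1.693794, f(1.030000) = 0.325959 (opposite signs)
step 1: m = 0.673500, f(m) = -0.519537 < 0 → root in [0.673500, 1.030000]
step 2: m = 0.851750, f(m) = -0.074397 < 0 → root in [0.851750, 1.030000]

[0.85175, 1.03000]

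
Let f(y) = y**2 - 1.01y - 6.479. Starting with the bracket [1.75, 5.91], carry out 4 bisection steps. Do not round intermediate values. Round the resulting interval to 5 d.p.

f(1.750000) = -5.184000, f(5.910000) = 22.480000 (opposite signs)
step 1: m = 3.830000, f(m) = 4.321600 > 0 → root in [1.750000, 3.830000]
step 2: m = 2.790000, f(m) = -1.512800 < 0 → root in [2.790000, 3.830000]
step 3: m = 3.310000, f(m) = 1.134000 > 0 → root in [2.790000, 3.310000]
step 4: m = 3.050000, f(m) = -0.257000 < 0 → root in [3.050000, 3.310000]

[3.05000, 3.31000]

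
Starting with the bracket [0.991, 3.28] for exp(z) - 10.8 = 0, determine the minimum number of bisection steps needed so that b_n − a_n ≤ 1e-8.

28

Initial width b − a = 3.28 − 0.991 = 2.289000.
After n steps the width is (b−a)/2^n; need (b−a)/2^n ≤ 1e-8.
So n ≥ log₂(2.289000/1e-8) = log₂(228900000.0000) ≈ 27.7701.
Hence n = 28.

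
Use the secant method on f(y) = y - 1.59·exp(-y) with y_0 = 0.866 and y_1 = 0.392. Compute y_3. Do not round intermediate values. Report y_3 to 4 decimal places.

0.7513

f(y_0) = 0.197197, f(y_1) = -0.682370
y_2 = 0.392000 - (-0.682370)·(0.392000 - 0.866000)/(-0.682370 - (0.197197)) = 0.759730; f(y_2) = 0.015940
y_3 = 0.759730 - (0.015940)·(0.759730 - 0.392000)/(0.015940 - (-0.682370)) = 0.751336; f(y_3) = 0.001276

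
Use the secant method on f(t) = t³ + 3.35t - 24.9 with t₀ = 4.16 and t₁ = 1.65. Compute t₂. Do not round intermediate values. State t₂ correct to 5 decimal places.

f(t_0) = 61.027296, f(t_1) = -14.880375
t_2 = 1.650000 - (-14.880375)·(1.650000 - 4.160000)/(-14.880375 - (61.027296)) = 2.142042; f(t_2) = -7.895739

2.14204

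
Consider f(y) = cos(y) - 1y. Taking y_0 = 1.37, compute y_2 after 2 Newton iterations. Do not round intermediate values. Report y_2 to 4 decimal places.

f'(y) = -sin(y) - 1
y_0 = 1.370000: f = -1.170550, f' = -1.979908 → y_1 = 1.370000 - (-1.170550)/(-1.979908) = 0.778786
y_1 = 0.778786: f = -0.067018, f' = -1.702416 → y_2 = 0.778786 - (-0.067018)/(-1.702416) = 0.739419

0.7394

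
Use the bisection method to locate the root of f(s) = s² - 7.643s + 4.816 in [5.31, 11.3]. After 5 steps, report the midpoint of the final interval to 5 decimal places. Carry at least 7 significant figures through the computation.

6.90109

f(5.310000) = -7.572230, f(11.300000) = 46.140100 (opposite signs)
step 1: m = 8.305000, f(m) = 10.313910 > 0 → root in [5.310000, 8.305000]
step 2: m = 6.807500, f(m) = -0.871666 < 0 → root in [6.807500, 8.305000]
step 3: m = 7.556250, f(m) = 4.160495 > 0 → root in [6.807500, 7.556250]
step 4: m = 7.181875, f(m) = 1.504258 > 0 → root in [6.807500, 7.181875]
step 5: m = 6.994687, f(m) = 0.281257 > 0 → root in [6.807500, 6.994687]
Midpoint of [6.807500, 6.994687] = 6.901094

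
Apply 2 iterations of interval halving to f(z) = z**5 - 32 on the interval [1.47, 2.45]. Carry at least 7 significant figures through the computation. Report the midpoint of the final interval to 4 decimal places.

f(1.470000) = -25.135851, f(2.450000) = 56.273515 (opposite signs)
step 1: m = 1.960000, f(m) = -3.074535 < 0 → root in [1.960000, 2.450000]
step 2: m = 2.205000, f(m) = 20.124628 > 0 → root in [1.960000, 2.205000]
Midpoint of [1.960000, 2.205000] = 2.082500

2.0825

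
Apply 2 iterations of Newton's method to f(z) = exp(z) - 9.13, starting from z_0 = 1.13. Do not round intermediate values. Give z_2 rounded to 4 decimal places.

2.4992

Newton update: z ← z − f(z)/f'(z).
f'(z) = exp(z)
z_0 = 1.130000: f = -6.034343, f' = 3.095657 → z_1 = 1.130000 - (-6.034343)/(3.095657) = 3.079294
z_1 = 3.079294: f = 12.613038, f' = 21.743038 → z_2 = 3.079294 - (12.613038)/(21.743038) = 2.499198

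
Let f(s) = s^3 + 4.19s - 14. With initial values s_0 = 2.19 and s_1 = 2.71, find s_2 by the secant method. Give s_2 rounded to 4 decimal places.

1.9349

Secant update: s_(k+1) = s_k − f(s_k)·(s_k − s_(k-1))/(f(s_k) − f(s_(k-1))).
f(s_0) = 5.679559, f(s_1) = 17.257411
s_2 = 2.710000 - (17.257411)·(2.710000 - 2.190000)/(17.257411 - (5.679559)) = 1.934912; f(s_2) = 1.351369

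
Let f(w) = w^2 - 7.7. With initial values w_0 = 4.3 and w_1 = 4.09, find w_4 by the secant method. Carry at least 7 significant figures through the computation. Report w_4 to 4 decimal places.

2.7767

f(w_0) = 10.790000, f(w_1) = 9.028100
w_2 = 4.090000 - (9.028100)·(4.090000 - 4.300000)/(9.028100 - (10.790000)) = 3.013945; f(w_2) = 1.383866
w_3 = 3.013945 - (1.383866)·(3.013945 - 4.090000)/(1.383866 - (9.028100)) = 2.819143; f(w_3) = 0.247566
w_4 = 2.819143 - (0.247566)·(2.819143 - 3.013945)/(0.247566 - (1.383866)) = 2.776701; f(w_4) = 0.010069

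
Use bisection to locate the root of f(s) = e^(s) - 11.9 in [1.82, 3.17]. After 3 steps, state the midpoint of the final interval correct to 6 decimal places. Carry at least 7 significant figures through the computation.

2.410625

f(1.820000) = -5.728142, f(3.170000) = 11.907484 (opposite signs)
step 1: m = 2.495000, f(m) = 0.221734 > 0 → root in [1.820000, 2.495000]
step 2: m = 2.157500, f(m) = -3.250513 < 0 → root in [2.157500, 2.495000]
step 3: m = 2.326250, f(m) = -1.660529 < 0 → root in [2.326250, 2.495000]
Midpoint of [2.326250, 2.495000] = 2.410625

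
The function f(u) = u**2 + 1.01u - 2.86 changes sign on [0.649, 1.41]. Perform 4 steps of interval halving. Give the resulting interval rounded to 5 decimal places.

f(0.649000) = -1.783309, f(1.410000) = 0.552200 (opposite signs)
step 1: m = 1.029500, f(m) = -0.760335 < 0 → root in [1.029500, 1.410000]
step 2: m = 1.219750, f(m) = -0.140262 < 0 → root in [1.219750, 1.410000]
step 3: m = 1.314875, f(m) = 0.196920 > 0 → root in [1.219750, 1.314875]
step 4: m = 1.267312, f(m) = 0.026067 > 0 → root in [1.219750, 1.267312]

[1.21975, 1.26731]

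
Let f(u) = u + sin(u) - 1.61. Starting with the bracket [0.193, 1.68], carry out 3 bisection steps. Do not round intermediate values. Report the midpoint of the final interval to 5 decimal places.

0.84356

f(0.193000) = -1.225196, f(1.680000) = 1.064043 (opposite signs)
step 1: m = 0.936500, f(m) = 0.131989 > 0 → root in [0.193000, 0.936500]
step 2: m = 0.564750, f(m) = -0.510045 < 0 → root in [0.564750, 0.936500]
step 3: m = 0.750625, f(m) = -0.177279 < 0 → root in [0.750625, 0.936500]
Midpoint of [0.750625, 0.936500] = 0.843562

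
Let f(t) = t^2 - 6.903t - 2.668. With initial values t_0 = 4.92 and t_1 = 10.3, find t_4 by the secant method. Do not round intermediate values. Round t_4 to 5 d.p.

Secant update: t_(k+1) = t_k − f(t_k)·(t_k − t_(k-1))/(f(t_k) − f(t_(k-1))).
f(t_0) = -12.424360, f(t_1) = 32.321100
t_2 = 10.300000 - (32.321100)·(10.300000 - 4.920000)/(32.321100 - (-12.424360)) = 6.413851; f(t_2) = -5.805328
t_3 = 6.413851 - (-5.805328)·(6.413851 - 10.300000)/(-5.805328 - (32.321100)) = 7.005576; f(t_3) = -1.949394
t_4 = 7.005576 - (-1.949394)·(7.005576 - 6.413851)/(-1.949394 - (-5.805328)) = 7.304727; f(t_4) = 0.266506

7.30473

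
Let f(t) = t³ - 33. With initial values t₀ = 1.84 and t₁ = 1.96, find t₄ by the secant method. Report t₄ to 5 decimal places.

3.08222

f(t_0) = -26.770496, f(t_1) = -25.470464
t_2 = 1.960000 - (-25.470464)·(1.960000 - 1.840000)/(-25.470464 - (-26.770496)) = 4.311062; f(t_2) = 47.122182
t_3 = 4.311062 - (47.122182)·(4.311062 - 1.960000)/(47.122182 - (-25.470464)) = 2.784913; f(t_3) = -11.400932
t_4 = 2.784913 - (-11.400932)·(2.784913 - 4.311062)/(-11.400932 - (47.122182)) = 3.082223; f(t_4) = -3.718566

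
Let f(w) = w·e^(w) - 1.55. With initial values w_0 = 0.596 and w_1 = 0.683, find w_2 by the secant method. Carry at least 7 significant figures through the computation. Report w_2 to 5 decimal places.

0.74660

f(w_0) = -0.468352, f(w_1) = -0.197791
w_2 = 0.683000 - (-0.197791)·(0.683000 - 0.596000)/(-0.197791 - (-0.468352)) = 0.746600; f(w_2) = 0.025189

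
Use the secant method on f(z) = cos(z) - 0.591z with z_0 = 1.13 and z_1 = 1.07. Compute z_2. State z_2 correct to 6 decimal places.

Secant update: z_(k+1) = z_k − f(z_k)·(z_k − z_(k-1))/(f(z_k) − f(z_(k-1))).
f(z_0) = -0.241170, f(z_1) = -0.152246
z_2 = 1.070000 - (-0.152246)·(1.070000 - 1.130000)/(-0.152246 - (-0.241170)) = 0.967275; f(z_2) = -0.004115

0.967275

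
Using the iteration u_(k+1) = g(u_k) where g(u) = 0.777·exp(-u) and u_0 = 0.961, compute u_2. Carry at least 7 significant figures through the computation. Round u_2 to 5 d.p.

0.57722

u_1 = g(0.961000) = 0.297210
u_2 = g(0.297210) = 0.577224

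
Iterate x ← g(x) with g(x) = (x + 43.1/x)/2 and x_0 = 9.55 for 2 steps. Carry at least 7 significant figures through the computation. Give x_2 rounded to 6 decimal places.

6.580533

x_1 = g(9.550000) = 7.031545
x_2 = g(7.031545) = 6.580533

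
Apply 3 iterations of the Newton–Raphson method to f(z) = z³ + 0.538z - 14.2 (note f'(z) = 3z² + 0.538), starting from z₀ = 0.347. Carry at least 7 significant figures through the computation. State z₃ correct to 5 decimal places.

7.09795

z_0 = 0.347000: f = -13.971532, f' = 0.899227 → z_1 = 0.347000 - (-13.971532)/(0.899227) = 15.884269
z_1 = 15.884269: f = 4002.105915, f' = 757.468035 → z_2 = 15.884269 - (4002.105915)/(757.468035) = 10.600738
z_2 = 10.600738: f = 1182.768056, f' = 337.664953 → z_3 = 10.600738 - (1182.768056)/(337.664953) = 7.097952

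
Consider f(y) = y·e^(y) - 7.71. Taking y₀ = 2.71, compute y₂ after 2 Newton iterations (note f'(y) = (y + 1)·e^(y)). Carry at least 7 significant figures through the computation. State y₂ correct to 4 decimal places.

1.7360

y_0 = 2.710000: f = 33.019337, f' = 55.758612 → y_1 = 2.710000 - (33.019337)/(55.758612) = 2.117816
y_1 = 2.117816: f = 9.895334, f' = 25.918299 → y_2 = 2.117816 - (9.895334)/(25.918299) = 1.736027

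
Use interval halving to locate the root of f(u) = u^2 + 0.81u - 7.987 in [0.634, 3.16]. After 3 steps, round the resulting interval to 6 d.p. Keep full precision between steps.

[2.212750, 2.528500]

f(0.634000) = -7.071504, f(3.160000) = 4.558200 (opposite signs)
step 1: m = 1.897000, f(m) = -2.851821 < 0 → root in [1.897000, 3.160000]
step 2: m = 2.528500, f(m) = 0.454397 > 0 → root in [1.897000, 2.528500]
step 3: m = 2.212750, f(m) = -1.298410 < 0 → root in [2.212750, 2.528500]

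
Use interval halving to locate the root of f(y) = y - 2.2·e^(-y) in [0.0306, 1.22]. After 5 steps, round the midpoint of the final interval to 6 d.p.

0.904066

f(0.030600) = -2.103100, f(1.220000) = 0.570494 (opposite signs)
step 1: m = 0.625300, f(m) = -0.551922 < 0 → root in [0.625300, 1.220000]
step 2: m = 0.922650, f(m) = 0.048228 > 0 → root in [0.625300, 0.922650]
step 3: m = 0.773975, f(m) = -0.240613 < 0 → root in [0.773975, 0.922650]
step 4: m = 0.848313, f(m) = -0.093588 < 0 → root in [0.848313, 0.922650]
step 5: m = 0.885481, f(m) = -0.022053 < 0 → root in [0.885481, 0.922650]
Midpoint of [0.885481, 0.922650] = 0.904066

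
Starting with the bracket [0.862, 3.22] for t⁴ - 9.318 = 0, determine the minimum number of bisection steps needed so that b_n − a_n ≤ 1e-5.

Initial width b − a = 3.22 − 0.862 = 2.358000.
After n steps the width is (b−a)/2^n; need (b−a)/2^n ≤ 1e-5.
So n ≥ log₂(2.358000/1e-5) = log₂(235800.0000) ≈ 17.8472.
Hence n = 18.

18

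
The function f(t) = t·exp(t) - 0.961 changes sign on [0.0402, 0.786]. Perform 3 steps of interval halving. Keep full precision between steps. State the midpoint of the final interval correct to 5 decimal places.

0.55294

f(0.040200) = -0.919151, f(0.786000) = 0.763956 (opposite signs)
step 1: m = 0.413100, f(m) = -0.336601 < 0 → root in [0.413100, 0.786000]
step 2: m = 0.599550, f(m) = 0.130960 > 0 → root in [0.413100, 0.599550]
step 3: m = 0.506325, f(m) = -0.120914 < 0 → root in [0.506325, 0.599550]
Midpoint of [0.506325, 0.599550] = 0.552938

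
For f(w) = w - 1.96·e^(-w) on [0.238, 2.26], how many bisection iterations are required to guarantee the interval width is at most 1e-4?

Initial width b − a = 2.26 − 0.238 = 2.022000.
After n steps the width is (b−a)/2^n; need (b−a)/2^n ≤ 1e-4.
So n ≥ log₂(2.022000/1e-4) = log₂(20220.0000) ≈ 14.3035.
Hence n = 15.

15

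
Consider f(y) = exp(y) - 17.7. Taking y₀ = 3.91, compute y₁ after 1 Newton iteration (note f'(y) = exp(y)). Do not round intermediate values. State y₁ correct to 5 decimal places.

3.26472

y_0 = 3.910000: f = 32.198952, f' = 49.898952 → y_1 = 3.910000 - (32.198952)/(49.898952) = 3.264717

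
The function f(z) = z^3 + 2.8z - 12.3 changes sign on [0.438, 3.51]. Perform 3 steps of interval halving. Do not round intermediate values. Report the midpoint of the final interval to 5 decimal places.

1.78200

f(0.438000) = -10.989572, f(3.510000) = 40.771551 (opposite signs)
step 1: m = 1.974000, f(m) = 0.919238 > 0 → root in [0.438000, 1.974000]
step 2: m = 1.206000, f(m) = -7.169150 < 0 → root in [1.206000, 1.974000]
step 3: m = 1.590000, f(m) = -3.828321 < 0 → root in [1.590000, 1.974000]
Midpoint of [1.590000, 1.974000] = 1.782000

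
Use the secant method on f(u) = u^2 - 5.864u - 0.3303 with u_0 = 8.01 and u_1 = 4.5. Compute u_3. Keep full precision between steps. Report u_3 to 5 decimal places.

6.07408

f(u_0) = 16.859160, f(u_1) = -6.468300
u_2 = 4.500000 - (-6.468300)·(4.500000 - 8.010000)/(-6.468300 - (16.859160)) = 5.473262; f(u_2) = -2.468911
u_3 = 5.473262 - (-2.468911)·(5.473262 - 4.500000)/(-2.468911 - (-6.468300)) = 6.074078; f(u_3) = 0.945732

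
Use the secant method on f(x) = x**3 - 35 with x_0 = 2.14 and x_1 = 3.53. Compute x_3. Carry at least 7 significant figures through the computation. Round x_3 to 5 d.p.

3.26290

f(x_0) = -25.199656, f(x_1) = 8.986977
x_2 = 3.530000 - (8.986977)·(3.530000 - 2.140000)/(8.986977 - (-25.199656)) = 3.164597; f(x_2) = -3.307592
x_3 = 3.164597 - (-3.307592)·(3.164597 - 3.530000)/(-3.307592 - (8.986977)) = 3.262901; f(x_3) = -0.261453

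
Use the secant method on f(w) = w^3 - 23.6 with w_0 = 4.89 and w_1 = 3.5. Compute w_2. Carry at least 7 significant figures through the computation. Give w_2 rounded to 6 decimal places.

f(w_0) = 93.330169, f(w_1) = 19.275000
w_2 = 3.500000 - (19.275000)·(3.500000 - 4.890000)/(19.275000 - (93.330169)) = 3.138212; f(w_2) = 7.306296

3.138212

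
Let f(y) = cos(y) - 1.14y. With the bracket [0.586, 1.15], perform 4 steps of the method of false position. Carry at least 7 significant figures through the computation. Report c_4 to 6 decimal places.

0.681337

False-position update: c = (a·f(b) − b·f(a))/(f(b) − f(a)); replace the endpoint whose sign matches f(c).
f(0.586000) = 0.165119, f(1.150000) = -0.902513
step 1: c = 0.673228, f(c) = 0.014333 > 0 → new bracket [0.673228, 1.150000]
step 2: c = 0.680681, f(c) = 0.001167 > 0 → new bracket [0.680681, 1.150000]
step 3: c = 0.681288, f(c) = 0.000095 > 0 → new bracket [0.681288, 1.150000]
step 4: c = 0.681337, f(c) = 0.000008 > 0 → new bracket [0.681337, 1.150000]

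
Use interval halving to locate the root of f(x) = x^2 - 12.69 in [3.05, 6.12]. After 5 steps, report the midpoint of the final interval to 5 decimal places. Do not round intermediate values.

f(3.050000) = -3.387500, f(6.120000) = 24.764400 (opposite signs)
step 1: m = 4.585000, f(m) = 8.332225 > 0 → root in [3.050000, 4.585000]
step 2: m = 3.817500, f(m) = 1.883306 > 0 → root in [3.050000, 3.817500]
step 3: m = 3.433750, f(m) = -0.899361 < 0 → root in [3.433750, 3.817500]
step 4: m = 3.625625, f(m) = 0.455157 > 0 → root in [3.433750, 3.625625]
step 5: m = 3.529687, f(m) = -0.231306 < 0 → root in [3.529687, 3.625625]
Midpoint of [3.529687, 3.625625] = 3.577656

3.57766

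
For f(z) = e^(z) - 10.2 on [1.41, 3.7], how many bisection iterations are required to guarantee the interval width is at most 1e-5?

Initial width b − a = 3.7 − 1.41 = 2.290000.
After n steps the width is (b−a)/2^n; need (b−a)/2^n ≤ 1e-5.
So n ≥ log₂(2.290000/1e-5) = log₂(229000.0000) ≈ 17.8050.
Hence n = 18.

18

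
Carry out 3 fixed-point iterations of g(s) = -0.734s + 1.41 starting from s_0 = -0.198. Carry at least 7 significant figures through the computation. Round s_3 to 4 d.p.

s_1 = g(-0.198000) = 1.555332
s_2 = g(1.555332) = 0.268386
s_3 = g(0.268386) = 1.213004

1.2130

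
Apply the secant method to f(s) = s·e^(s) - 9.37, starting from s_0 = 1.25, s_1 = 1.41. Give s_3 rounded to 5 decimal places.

1.68062

f(s_0) = -5.007071, f(s_1) = -3.594703
s_2 = 1.410000 - (-3.594703)·(1.410000 - 1.250000)/(-3.594703 - (-5.007071)) = 1.817226; f(s_2) = 1.814584
s_3 = 1.817226 - (1.814584)·(1.817226 - 1.410000)/(1.814584 - (-3.594703)) = 1.680619; f(s_3) = -0.346964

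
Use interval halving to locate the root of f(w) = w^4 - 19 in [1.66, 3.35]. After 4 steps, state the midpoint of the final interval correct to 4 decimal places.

2.1353

f(1.660000) = -11.406669, f(3.350000) = 106.944506 (opposite signs)
step 1: m = 2.505000, f(m) = 20.375939 > 0 → root in [1.660000, 2.505000]
step 2: m = 2.082500, f(m) = -0.192112 < 0 → root in [2.082500, 2.505000]
step 3: m = 2.293750, f(m) = 8.681163 > 0 → root in [2.082500, 2.293750]
step 4: m = 2.188125, f(m) = 3.923900 > 0 → root in [2.082500, 2.188125]
Midpoint of [2.082500, 2.188125] = 2.135313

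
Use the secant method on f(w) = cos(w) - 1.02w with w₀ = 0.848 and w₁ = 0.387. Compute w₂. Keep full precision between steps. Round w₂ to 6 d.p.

f(w_0) = -0.203476, f(w_1) = 0.531305
w_2 = 0.387000 - (0.531305)·(0.387000 - 0.848000)/(0.531305 - (-0.203476)) = 0.720340; f(w_2) = 0.016835

0.720340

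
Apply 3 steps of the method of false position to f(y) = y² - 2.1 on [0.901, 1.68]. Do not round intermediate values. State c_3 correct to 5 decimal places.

f(0.901000) = -1.288199, f(1.680000) = 0.722400
step 1: c = 1.400108, f(c) = -0.139696 < 0 → new bracket [1.400108, 1.680000]
step 2: c = 1.445463, f(c) = -0.010637 < 0 → new bracket [1.445463, 1.680000]
step 3: c = 1.448866, f(c) = -0.000787 < 0 → new bracket [1.448866, 1.680000]

1.44887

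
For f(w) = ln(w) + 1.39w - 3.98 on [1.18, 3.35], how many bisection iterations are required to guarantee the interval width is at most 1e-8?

28

Initial width b − a = 3.35 − 1.18 = 2.170000.
After n steps the width is (b−a)/2^n; need (b−a)/2^n ≤ 1e-8.
So n ≥ log₂(2.170000/1e-8) = log₂(217000000.0000) ≈ 27.6931.
Hence n = 28.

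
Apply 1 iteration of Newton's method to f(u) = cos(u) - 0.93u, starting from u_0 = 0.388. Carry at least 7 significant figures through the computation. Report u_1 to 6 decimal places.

Newton update: u ← u − f(u)/f'(u).
f'(u) = -sin(u) - 0.93
u_0 = 0.388000: f = 0.564828, f' = -1.308338 → u_1 = 0.388000 - (0.564828)/(-1.308338) = 0.819714

0.819714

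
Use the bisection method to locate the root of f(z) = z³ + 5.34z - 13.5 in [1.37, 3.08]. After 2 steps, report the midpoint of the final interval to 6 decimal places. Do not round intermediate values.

f(1.370000) = -3.612847, f(3.080000) = 32.165312 (opposite signs)
step 1: m = 2.225000, f(m) = 9.396641 > 0 → root in [1.370000, 2.225000]
step 2: m = 1.797500, f(m) = 1.906384 > 0 → root in [1.370000, 1.797500]
Midpoint of [1.370000, 1.797500] = 1.583750

1.583750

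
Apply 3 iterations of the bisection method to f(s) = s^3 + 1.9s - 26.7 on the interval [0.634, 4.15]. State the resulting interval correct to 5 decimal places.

f(0.634000) = -25.240560, f(4.150000) = 52.658375 (opposite signs)
step 1: m = 2.392000, f(m) = -8.468980 < 0 → root in [2.392000, 4.150000]
step 2: m = 3.271000, f(m) = 14.512772 > 0 → root in [2.392000, 3.271000]
step 3: m = 2.831500, f(m) = 1.381096 > 0 → root in [2.392000, 2.831500]

[2.39200, 2.83150]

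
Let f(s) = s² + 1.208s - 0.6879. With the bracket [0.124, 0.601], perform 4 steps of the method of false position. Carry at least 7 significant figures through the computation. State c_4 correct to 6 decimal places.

0.422005

False-position update: c = (a·f(b) − b·f(a))/(f(b) − f(a)); replace the endpoint whose sign matches f(c).
f(0.124000) = -0.522732, f(0.601000) = 0.399309
step 1: c = 0.394425, f(c) = -0.055863 < 0 → new bracket [0.394425, 0.601000]
step 2: c = 0.419778, f(c) = -0.004594 < 0 → new bracket [0.419778, 0.601000]
step 3: c = 0.421839, f(c) = -0.000369 < 0 → new bracket [0.421839, 0.601000]
step 4: c = 0.422005, f(c) = -0.000030 < 0 → new bracket [0.422005, 0.601000]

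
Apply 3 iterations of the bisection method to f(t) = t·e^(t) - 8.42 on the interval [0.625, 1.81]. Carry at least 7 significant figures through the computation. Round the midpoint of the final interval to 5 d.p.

1.58781

f(0.625000) = -7.252346, f(1.810000) = 2.639910 (opposite signs)
step 1: m = 1.217500, f(m) = -4.306396 < 0 → root in [1.217500, 1.810000]
step 2: m = 1.513750, f(m) = -1.541917 < 0 → root in [1.513750, 1.810000]
step 3: m = 1.661875, f(m) = 0.336721 > 0 → root in [1.513750, 1.661875]
Midpoint of [1.513750, 1.661875] = 1.587813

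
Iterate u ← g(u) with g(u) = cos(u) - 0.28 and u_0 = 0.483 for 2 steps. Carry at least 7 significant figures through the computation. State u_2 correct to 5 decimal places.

u_1 = g(0.483000) = 0.605606
u_2 = g(0.605606) = 0.542158

0.54216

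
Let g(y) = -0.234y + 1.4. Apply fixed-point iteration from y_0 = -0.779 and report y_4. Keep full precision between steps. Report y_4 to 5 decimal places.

y_1 = g(-0.779000) = 1.582286
y_2 = g(1.582286) = 1.029745
y_3 = g(1.029745) = 1.159040
y_4 = g(1.159040) = 1.128785

1.12878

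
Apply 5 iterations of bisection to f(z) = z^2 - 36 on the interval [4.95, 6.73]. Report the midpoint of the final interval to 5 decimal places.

5.97906

f(4.950000) = -11.497500, f(6.730000) = 9.292900 (opposite signs)
step 1: m = 5.840000, f(m) = -1.894400 < 0 → root in [5.840000, 6.730000]
step 2: m = 6.285000, f(m) = 3.501225 > 0 → root in [5.840000, 6.285000]
step 3: m = 6.062500, f(m) = 0.753906 > 0 → root in [5.840000, 6.062500]
step 4: m = 5.951250, f(m) = -0.582623 < 0 → root in [5.951250, 6.062500]
step 5: m = 6.006875, f(m) = 0.082547 > 0 → root in [5.951250, 6.006875]
Midpoint of [5.951250, 6.006875] = 5.979062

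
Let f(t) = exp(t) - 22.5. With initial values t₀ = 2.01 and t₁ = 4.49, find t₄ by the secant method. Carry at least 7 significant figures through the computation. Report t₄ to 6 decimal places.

f(t_0) = -15.036683, f(t_1) = 66.621446
t_2 = 4.490000 - (66.621446)·(4.490000 - 2.010000)/(66.621446 - (-15.036683)) = 2.466672; f(t_2) = -10.716834
t_3 = 2.466672 - (-10.716834)·(2.466672 - 4.490000)/(-10.716834 - (66.621446)) = 2.747046; f(t_3) = -6.903504
t_4 = 2.747046 - (-6.903504)·(2.747046 - 2.466672)/(-6.903504 - (-10.716834)) = 3.254625; f(t_4) = 3.409899

3.254625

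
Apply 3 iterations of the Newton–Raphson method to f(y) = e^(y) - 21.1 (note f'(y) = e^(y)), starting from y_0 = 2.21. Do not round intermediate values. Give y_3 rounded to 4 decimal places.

3.0538

Newton update: y ← y − f(y)/f'(y).
y_0 = 2.210000: f = -11.984284, f' = 9.115716 → y_1 = 2.210000 - (-11.984284)/(9.115716) = 3.524684
y_1 = 3.524684: f = 12.843035, f' = 33.943035 → y_2 = 3.524684 - (12.843035)/(33.943035) = 3.146313
y_2 = 3.146313: f = 2.150193, f' = 23.250193 → y_3 = 3.146313 - (2.150193)/(23.250193) = 3.053833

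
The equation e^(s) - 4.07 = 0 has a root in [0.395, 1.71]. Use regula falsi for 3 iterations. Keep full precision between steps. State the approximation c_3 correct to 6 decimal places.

False-position update: c = (a·f(b) − b·f(a))/(f(b) − f(a)); replace the endpoint whose sign matches f(c).
f(0.395000) = -2.585616, f(1.710000) = 1.458961
step 1: c = 1.235653, f(c) = -0.629377 < 0 → new bracket [1.235653, 1.710000]
step 2: c = 1.378610, f(c) = -0.100620 < 0 → new bracket [1.378610, 1.710000]
step 3: c = 1.399990, f(c) = -0.014839 < 0 → new bracket [1.399990, 1.710000]

1.399990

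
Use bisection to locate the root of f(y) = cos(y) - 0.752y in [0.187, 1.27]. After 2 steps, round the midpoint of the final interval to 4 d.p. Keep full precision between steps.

f(0.187000) = 0.841942, f(1.270000) = -0.658759 (opposite signs)
step 1: m = 0.728500, f(m) = 0.198342 > 0 → root in [0.728500, 1.270000]
step 2: m = 0.999250, f(m) = -0.210503 < 0 → root in [0.728500, 0.999250]
Midpoint of [0.728500, 0.999250] = 0.863875

0.8639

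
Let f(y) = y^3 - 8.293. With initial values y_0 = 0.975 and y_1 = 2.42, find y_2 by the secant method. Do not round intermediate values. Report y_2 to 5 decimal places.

f(y_0) = -7.366141, f(y_1) = 5.879488
y_2 = 2.420000 - (5.879488)·(2.420000 - 0.975000)/(5.879488 - (-7.366141)) = 1.778591; f(y_2) = -2.666626

1.77859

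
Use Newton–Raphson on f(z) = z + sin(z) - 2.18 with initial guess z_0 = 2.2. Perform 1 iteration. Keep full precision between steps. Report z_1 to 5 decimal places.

0.18664

Newton update: z ← z − f(z)/f'(z).
f'(z) = 1 + cos(z)
z_0 = 2.200000: f = 0.828496, f' = 0.411499 → z_1 = 2.200000 - (0.828496)/(0.411499) = 0.186638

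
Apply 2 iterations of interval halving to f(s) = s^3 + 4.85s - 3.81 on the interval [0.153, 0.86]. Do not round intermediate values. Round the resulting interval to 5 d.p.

f(0.153000) = -3.064368, f(0.860000) = 0.997056 (opposite signs)
step 1: m = 0.506500, f(m) = -1.223536 < 0 → root in [0.506500, 0.860000]
step 2: m = 0.683250, f(m) = -0.177276 < 0 → root in [0.683250, 0.860000]

[0.68325, 0.86000]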